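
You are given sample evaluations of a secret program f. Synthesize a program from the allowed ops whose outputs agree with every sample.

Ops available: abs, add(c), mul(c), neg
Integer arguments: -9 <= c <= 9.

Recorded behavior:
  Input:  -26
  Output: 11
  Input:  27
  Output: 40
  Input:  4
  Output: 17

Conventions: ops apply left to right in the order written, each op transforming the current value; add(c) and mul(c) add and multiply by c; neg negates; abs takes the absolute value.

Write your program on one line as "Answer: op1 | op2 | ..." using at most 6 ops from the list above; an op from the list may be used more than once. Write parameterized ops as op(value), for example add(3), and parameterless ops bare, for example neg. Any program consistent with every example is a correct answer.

add(9) | add(5) | neg | abs | add(-1)

Check, running the answer program on each example:
  -26 -> -17 -> -12 -> 12 -> 12 -> 11
  27 -> 36 -> 41 -> -41 -> 41 -> 40
  4 -> 13 -> 18 -> -18 -> 18 -> 17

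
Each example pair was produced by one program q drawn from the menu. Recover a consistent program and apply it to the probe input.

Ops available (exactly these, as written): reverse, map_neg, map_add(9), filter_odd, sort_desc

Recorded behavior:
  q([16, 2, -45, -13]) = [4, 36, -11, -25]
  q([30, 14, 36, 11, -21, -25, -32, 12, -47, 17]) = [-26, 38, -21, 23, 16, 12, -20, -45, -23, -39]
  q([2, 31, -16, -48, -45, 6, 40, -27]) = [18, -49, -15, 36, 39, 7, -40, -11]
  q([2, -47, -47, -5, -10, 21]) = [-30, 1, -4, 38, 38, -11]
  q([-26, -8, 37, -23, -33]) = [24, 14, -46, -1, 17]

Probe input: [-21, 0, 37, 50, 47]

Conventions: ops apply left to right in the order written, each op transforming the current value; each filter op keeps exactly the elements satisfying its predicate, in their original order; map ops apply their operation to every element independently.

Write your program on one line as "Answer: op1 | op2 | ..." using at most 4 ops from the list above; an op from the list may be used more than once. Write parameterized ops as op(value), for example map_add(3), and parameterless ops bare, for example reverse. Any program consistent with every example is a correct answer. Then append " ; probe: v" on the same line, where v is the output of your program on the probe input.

reverse | map_add(9) | map_neg ; probe: [-56, -59, -46, -9, 12]

Check, running the answer program on each example:
  [16, 2, -45, -13] -> [-13, -45, 2, 16] -> [-4, -36, 11, 25] -> [4, 36, -11, -25]
  [30, 14, 36, 11, -21, -25, -32, 12, -47, 17] -> [17, -47, 12, -32, -25, -21, 11, 36, 14, 30] -> [26, -38, 21, -23, -16, -12, 20, 45, 23, 39] -> [-26, 38, -21, 23, 16, 12, -20, -45, -23, -39]
  [2, 31, -16, -48, -45, 6, 40, -27] -> [-27, 40, 6, -45, -48, -16, 31, 2] -> [-18, 49, 15, -36, -39, -7, 40, 11] -> [18, -49, -15, 36, 39, 7, -40, -11]
  [2, -47, -47, -5, -10, 21] -> [21, -10, -5, -47, -47, 2] -> [30, -1, 4, -38, -38, 11] -> [-30, 1, -4, 38, 38, -11]
  [-26, -8, 37, -23, -33] -> [-33, -23, 37, -8, -26] -> [-24, -14, 46, 1, -17] -> [24, 14, -46, -1, 17]
  probe: [-21, 0, 37, 50, 47] -> [47, 50, 37, 0, -21] -> [56, 59, 46, 9, -12] -> [-56, -59, -46, -9, 12]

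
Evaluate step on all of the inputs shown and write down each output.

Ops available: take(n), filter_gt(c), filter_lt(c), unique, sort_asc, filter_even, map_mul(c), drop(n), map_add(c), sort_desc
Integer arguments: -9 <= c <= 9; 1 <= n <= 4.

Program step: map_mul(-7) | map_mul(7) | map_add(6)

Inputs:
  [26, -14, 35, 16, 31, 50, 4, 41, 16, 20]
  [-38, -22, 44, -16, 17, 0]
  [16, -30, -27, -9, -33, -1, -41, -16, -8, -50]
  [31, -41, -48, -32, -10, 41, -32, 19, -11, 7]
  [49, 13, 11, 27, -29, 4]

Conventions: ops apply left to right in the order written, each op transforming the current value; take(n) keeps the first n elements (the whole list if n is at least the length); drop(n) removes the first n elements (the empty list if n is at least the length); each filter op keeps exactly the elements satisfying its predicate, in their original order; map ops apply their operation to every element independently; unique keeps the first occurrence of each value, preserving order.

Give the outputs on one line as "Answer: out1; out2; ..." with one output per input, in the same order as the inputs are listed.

Execution, op by op:
  [26, -14, 35, 16, 31, 50, 4, 41, 16, 20] -> [-182, 98, -245, -112, -217, -350, -28, -287, -112, -140] -> [-1274, 686, -1715, -784, -1519, -2450, -196, -2009, -784, -980] -> [-1268, 692, -1709, -778, -1513, -2444, -190, -2003, -778, -974]
  [-38, -22, 44, -16, 17, 0] -> [266, 154, -308, 112, -119, 0] -> [1862, 1078, -2156, 784, -833, 0] -> [1868, 1084, -2150, 790, -827, 6]
  [16, -30, -27, -9, -33, -1, -41, -16, -8, -50] -> [-112, 210, 189, 63, 231, 7, 287, 112, 56, 350] -> [-784, 1470, 1323, 441, 1617, 49, 2009, 784, 392, 2450] -> [-778, 1476, 1329, 447, 1623, 55, 2015, 790, 398, 2456]
  [31, -41, -48, -32, -10, 41, -32, 19, -11, 7] -> [-217, 287, 336, 224, 70, -287, 224, -133, 77, -49] -> [-1519, 2009, 2352, 1568, 490, -2009, 1568, -931, 539, -343] -> [-1513, 2015, 2358, 1574, 496, -2003, 1574, -925, 545, -337]
  [49, 13, 11, 27, -29, 4] -> [-343, -91, -77, -189, 203, -28] -> [-2401, -637, -539, -1323, 1421, -196] -> [-2395, -631, -533, -1317, 1427, -190]

[-1268, 692, -1709, -778, -1513, -2444, -190, -2003, -778, -974]; [1868, 1084, -2150, 790, -827, 6]; [-778, 1476, 1329, 447, 1623, 55, 2015, 790, 398, 2456]; [-1513, 2015, 2358, 1574, 496, -2003, 1574, -925, 545, -337]; [-2395, -631, -533, -1317, 1427, -190]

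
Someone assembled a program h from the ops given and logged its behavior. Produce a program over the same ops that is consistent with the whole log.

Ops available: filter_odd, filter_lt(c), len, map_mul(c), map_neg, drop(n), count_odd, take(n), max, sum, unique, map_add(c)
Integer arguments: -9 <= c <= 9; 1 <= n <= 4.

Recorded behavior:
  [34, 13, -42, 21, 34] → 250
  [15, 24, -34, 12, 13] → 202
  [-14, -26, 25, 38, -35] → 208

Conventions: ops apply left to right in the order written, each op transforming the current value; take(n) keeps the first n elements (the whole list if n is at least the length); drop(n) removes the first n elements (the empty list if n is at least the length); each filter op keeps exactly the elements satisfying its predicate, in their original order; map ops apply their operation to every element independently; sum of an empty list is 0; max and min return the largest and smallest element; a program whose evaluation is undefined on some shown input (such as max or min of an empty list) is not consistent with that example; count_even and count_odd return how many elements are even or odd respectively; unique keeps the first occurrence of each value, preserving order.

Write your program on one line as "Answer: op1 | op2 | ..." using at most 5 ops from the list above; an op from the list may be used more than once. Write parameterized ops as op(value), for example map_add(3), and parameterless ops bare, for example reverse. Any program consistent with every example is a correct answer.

map_neg | unique | map_mul(6) | map_add(-2) | max

Check, running the answer program on each example:
  [34, 13, -42, 21, 34] -> [-34, -13, 42, -21, -34] -> [-34, -13, 42, -21] -> [-204, -78, 252, -126] -> [-206, -80, 250, -128] -> 250
  [15, 24, -34, 12, 13] -> [-15, -24, 34, -12, -13] -> [-15, -24, 34, -12, -13] -> [-90, -144, 204, -72, -78] -> [-92, -146, 202, -74, -80] -> 202
  [-14, -26, 25, 38, -35] -> [14, 26, -25, -38, 35] -> [14, 26, -25, -38, 35] -> [84, 156, -150, -228, 210] -> [82, 154, -152, -230, 208] -> 208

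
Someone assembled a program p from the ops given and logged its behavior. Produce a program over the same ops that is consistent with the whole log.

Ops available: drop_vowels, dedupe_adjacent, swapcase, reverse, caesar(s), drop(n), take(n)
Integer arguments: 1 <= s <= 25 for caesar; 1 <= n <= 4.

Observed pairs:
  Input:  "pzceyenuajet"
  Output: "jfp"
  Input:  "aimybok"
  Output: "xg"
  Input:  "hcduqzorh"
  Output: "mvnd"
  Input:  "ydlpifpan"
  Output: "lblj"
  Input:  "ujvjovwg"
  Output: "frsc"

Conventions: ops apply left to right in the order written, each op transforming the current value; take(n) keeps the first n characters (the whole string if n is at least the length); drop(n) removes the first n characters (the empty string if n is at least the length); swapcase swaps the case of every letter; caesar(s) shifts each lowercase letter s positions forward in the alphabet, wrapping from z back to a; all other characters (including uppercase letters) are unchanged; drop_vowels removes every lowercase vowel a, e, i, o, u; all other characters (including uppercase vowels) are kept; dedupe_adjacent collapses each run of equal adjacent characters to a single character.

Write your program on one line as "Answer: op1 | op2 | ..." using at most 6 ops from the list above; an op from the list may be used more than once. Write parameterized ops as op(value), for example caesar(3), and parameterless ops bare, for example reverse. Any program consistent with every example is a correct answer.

drop(2) | drop(1) | drop_vowels | caesar(22) | drop_vowels

Check, running the answer program on each example:
  "pzceyenuajet" -> "ceyenuajet" -> "eyenuajet" -> "ynjt" -> "ujfp" -> "jfp"
  "aimybok" -> "mybok" -> "ybok" -> "ybk" -> "uxg" -> "xg"
  "hcduqzorh" -> "duqzorh" -> "uqzorh" -> "qzrh" -> "mvnd" -> "mvnd"
  "ydlpifpan" -> "lpifpan" -> "pifpan" -> "pfpn" -> "lblj" -> "lblj"
  "ujvjovwg" -> "vjovwg" -> "jovwg" -> "jvwg" -> "frsc" -> "frsc"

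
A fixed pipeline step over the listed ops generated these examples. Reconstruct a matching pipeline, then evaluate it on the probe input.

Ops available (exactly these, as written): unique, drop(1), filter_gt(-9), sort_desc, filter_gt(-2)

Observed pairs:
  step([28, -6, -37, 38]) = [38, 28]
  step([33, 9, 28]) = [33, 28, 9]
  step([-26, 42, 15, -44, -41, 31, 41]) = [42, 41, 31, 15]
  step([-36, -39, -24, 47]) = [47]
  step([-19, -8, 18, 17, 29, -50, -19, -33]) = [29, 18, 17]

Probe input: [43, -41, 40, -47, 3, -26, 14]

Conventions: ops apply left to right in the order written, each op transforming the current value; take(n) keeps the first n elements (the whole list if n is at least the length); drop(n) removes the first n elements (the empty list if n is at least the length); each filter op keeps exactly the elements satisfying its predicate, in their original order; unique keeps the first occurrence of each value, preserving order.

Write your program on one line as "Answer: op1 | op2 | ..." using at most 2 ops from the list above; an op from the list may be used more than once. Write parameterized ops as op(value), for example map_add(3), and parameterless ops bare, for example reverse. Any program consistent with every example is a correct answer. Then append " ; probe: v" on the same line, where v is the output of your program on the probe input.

filter_gt(-2) | sort_desc ; probe: [43, 40, 14, 3]

Check, running the answer program on each example:
  [28, -6, -37, 38] -> [28, 38] -> [38, 28]
  [33, 9, 28] -> [33, 9, 28] -> [33, 28, 9]
  [-26, 42, 15, -44, -41, 31, 41] -> [42, 15, 31, 41] -> [42, 41, 31, 15]
  [-36, -39, -24, 47] -> [47] -> [47]
  [-19, -8, 18, 17, 29, -50, -19, -33] -> [18, 17, 29] -> [29, 18, 17]
  probe: [43, -41, 40, -47, 3, -26, 14] -> [43, 40, 3, 14] -> [43, 40, 14, 3]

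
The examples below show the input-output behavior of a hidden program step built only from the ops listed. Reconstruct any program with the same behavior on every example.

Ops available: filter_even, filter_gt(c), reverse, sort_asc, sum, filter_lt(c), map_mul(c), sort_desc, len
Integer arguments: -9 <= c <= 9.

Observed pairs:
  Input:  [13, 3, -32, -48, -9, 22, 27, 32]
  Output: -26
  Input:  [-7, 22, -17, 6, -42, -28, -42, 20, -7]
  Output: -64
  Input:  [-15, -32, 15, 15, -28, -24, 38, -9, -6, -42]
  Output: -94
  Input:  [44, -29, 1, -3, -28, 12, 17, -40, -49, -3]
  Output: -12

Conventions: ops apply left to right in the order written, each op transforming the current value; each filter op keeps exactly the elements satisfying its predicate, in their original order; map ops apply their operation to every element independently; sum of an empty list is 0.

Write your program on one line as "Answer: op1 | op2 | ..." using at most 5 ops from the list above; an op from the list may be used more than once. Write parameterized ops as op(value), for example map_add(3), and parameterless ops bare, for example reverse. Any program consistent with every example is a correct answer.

reverse | filter_even | sort_desc | sum

Check, running the answer program on each example:
  [13, 3, -32, -48, -9, 22, 27, 32] -> [32, 27, 22, -9, -48, -32, 3, 13] -> [32, 22, -48, -32] -> [32, 22, -32, -48] -> -26
  [-7, 22, -17, 6, -42, -28, -42, 20, -7] -> [-7, 20, -42, -28, -42, 6, -17, 22, -7] -> [20, -42, -28, -42, 6, 22] -> [22, 20, 6, -28, -42, -42] -> -64
  [-15, -32, 15, 15, -28, -24, 38, -9, -6, -42] -> [-42, -6, -9, 38, -24, -28, 15, 15, -32, -15] -> [-42, -6, 38, -24, -28, -32] -> [38, -6, -24, -28, -32, -42] -> -94
  [44, -29, 1, -3, -28, 12, 17, -40, -49, -3] -> [-3, -49, -40, 17, 12, -28, -3, 1, -29, 44] -> [-40, 12, -28, 44] -> [44, 12, -28, -40] -> -12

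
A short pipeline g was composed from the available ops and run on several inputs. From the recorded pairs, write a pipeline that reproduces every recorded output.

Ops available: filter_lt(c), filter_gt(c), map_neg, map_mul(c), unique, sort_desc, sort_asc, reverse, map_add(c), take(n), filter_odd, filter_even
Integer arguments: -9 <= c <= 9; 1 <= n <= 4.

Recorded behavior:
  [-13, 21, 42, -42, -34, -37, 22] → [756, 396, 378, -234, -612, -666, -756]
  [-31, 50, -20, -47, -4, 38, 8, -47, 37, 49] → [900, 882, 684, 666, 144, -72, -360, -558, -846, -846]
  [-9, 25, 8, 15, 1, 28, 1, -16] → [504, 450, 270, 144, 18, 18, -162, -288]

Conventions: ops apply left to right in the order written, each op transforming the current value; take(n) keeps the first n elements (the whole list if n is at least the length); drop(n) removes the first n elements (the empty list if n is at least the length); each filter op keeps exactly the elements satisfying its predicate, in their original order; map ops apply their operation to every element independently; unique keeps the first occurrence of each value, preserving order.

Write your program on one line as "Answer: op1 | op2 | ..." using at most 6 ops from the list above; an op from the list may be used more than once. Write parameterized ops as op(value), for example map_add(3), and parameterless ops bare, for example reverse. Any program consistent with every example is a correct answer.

sort_asc | reverse | map_neg | map_mul(6) | map_mul(-3)

Check, running the answer program on each example:
  [-13, 21, 42, -42, -34, -37, 22] -> [-42, -37, -34, -13, 21, 22, 42] -> [42, 22, 21, -13, -34, -37, -42] -> [-42, -22, -21, 13, 34, 37, 42] -> [-252, -132, -126, 78, 204, 222, 252] -> [756, 396, 378, -234, -612, -666, -756]
  [-31, 50, -20, -47, -4, 38, 8, -47, 37, 49] -> [-47, -47, -31, -20, -4, 8, 37, 38, 49, 50] -> [50, 49, 38, 37, 8, -4, -20, -31, -47, -47] -> [-50, -49, -38, -37, -8, 4, 20, 31, 47, 47] -> [-300, -294, -228, -222, -48, 24, 120, 186, 282, 282] -> [900, 882, 684, 666, 144, -72, -360, -558, -846, -846]
  [-9, 25, 8, 15, 1, 28, 1, -16] -> [-16, -9, 1, 1, 8, 15, 25, 28] -> [28, 25, 15, 8, 1, 1, -9, -16] -> [-28, -25, -15, -8, -1, -1, 9, 16] -> [-168, -150, -90, -48, -6, -6, 54, 96] -> [504, 450, 270, 144, 18, 18, -162, -288]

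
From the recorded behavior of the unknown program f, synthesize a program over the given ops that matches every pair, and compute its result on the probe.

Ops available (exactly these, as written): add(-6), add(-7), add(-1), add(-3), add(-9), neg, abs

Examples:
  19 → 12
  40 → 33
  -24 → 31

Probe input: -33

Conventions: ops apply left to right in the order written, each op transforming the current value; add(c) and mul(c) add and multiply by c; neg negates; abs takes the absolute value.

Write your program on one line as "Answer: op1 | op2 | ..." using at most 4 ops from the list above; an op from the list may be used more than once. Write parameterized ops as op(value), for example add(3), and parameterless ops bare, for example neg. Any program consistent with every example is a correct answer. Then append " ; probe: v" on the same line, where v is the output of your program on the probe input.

add(-7) | neg | abs ; probe: 40

Check, running the answer program on each example:
  19 -> 12 -> -12 -> 12
  40 -> 33 -> -33 -> 33
  -24 -> -31 -> 31 -> 31
  probe: -33 -> -40 -> 40 -> 40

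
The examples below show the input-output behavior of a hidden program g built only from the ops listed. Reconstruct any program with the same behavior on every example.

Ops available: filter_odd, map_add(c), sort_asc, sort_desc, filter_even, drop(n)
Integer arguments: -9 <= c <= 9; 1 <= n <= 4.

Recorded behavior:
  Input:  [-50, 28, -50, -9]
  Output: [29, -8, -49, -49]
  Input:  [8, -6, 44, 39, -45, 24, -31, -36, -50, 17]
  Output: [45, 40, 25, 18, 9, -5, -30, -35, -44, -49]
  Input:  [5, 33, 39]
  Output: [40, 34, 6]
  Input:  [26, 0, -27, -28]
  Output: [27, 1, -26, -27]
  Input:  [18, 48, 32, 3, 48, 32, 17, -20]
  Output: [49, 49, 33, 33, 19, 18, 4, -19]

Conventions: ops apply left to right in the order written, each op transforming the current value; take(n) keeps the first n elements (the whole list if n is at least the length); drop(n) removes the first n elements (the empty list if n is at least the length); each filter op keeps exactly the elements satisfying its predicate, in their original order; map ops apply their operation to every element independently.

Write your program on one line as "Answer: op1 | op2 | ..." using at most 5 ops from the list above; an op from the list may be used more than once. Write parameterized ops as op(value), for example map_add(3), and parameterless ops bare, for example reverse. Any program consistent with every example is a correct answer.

sort_asc | map_add(5) | map_add(3) | map_add(-7) | sort_desc

Check, running the answer program on each example:
  [-50, 28, -50, -9] -> [-50, -50, -9, 28] -> [-45, -45, -4, 33] -> [-42, -42, -1, 36] -> [-49, -49, -8, 29] -> [29, -8, -49, -49]
  [8, -6, 44, 39, -45, 24, -31, -36, -50, 17] -> [-50, -45, -36, -31, -6, 8, 17, 24, 39, 44] -> [-45, -40, -31, -26, -1, 13, 22, 29, 44, 49] -> [-42, -37, -28, -23, 2, 16, 25, 32, 47, 52] -> [-49, -44, -35, -30, -5, 9, 18, 25, 40, 45] -> [45, 40, 25, 18, 9, -5, -30, -35, -44, -49]
  [5, 33, 39] -> [5, 33, 39] -> [10, 38, 44] -> [13, 41, 47] -> [6, 34, 40] -> [40, 34, 6]
  [26, 0, -27, -28] -> [-28, -27, 0, 26] -> [-23, -22, 5, 31] -> [-20, -19, 8, 34] -> [-27, -26, 1, 27] -> [27, 1, -26, -27]
  [18, 48, 32, 3, 48, 32, 17, -20] -> [-20, 3, 17, 18, 32, 32, 48, 48] -> [-15, 8, 22, 23, 37, 37, 53, 53] -> [-12, 11, 25, 26, 40, 40, 56, 56] -> [-19, 4, 18, 19, 33, 33, 49, 49] -> [49, 49, 33, 33, 19, 18, 4, -19]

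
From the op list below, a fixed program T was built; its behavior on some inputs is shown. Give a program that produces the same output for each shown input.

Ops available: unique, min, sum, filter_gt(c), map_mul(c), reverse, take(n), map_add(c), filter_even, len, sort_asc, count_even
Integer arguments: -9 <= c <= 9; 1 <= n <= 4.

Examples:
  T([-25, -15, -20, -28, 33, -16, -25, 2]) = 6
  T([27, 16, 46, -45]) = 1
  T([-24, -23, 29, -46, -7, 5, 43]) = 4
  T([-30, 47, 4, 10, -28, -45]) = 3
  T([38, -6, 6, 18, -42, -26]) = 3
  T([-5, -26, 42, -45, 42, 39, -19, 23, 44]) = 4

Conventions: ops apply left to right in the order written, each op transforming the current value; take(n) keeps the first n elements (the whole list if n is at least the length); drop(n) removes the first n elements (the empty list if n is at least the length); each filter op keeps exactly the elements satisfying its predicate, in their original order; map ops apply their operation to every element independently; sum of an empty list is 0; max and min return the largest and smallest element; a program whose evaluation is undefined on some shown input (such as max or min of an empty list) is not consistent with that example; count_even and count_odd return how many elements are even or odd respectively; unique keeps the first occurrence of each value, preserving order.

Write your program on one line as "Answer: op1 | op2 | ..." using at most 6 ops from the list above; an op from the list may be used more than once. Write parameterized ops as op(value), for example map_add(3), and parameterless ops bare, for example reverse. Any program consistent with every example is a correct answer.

map_mul(-9) | map_add(4) | reverse | filter_gt(-7) | map_add(3) | len

Check, running the answer program on each example:
  [-25, -15, -20, -28, 33, -16, -25, 2] -> [225, 135, 180, 252, -297, 144, 225, -18] -> [229, 139, 184, 256, -293, 148, 229, -14] -> [-14, 229, 148, -293, 256, 184, 139, 229] -> [229, 148, 256, 184, 139, 229] -> [232, 151, 259, 187, 142, 232] -> 6
  [27, 16, 46, -45] -> [-243, -144, -414, 405] -> [-239, -140, -410, 409] -> [409, -410, -140, -239] -> [409] -> [412] -> 1
  [-24, -23, 29, -46, -7, 5, 43] -> [216, 207, -261, 414, 63, -45, -387] -> [220, 211, -257, 418, 67, -41, -383] -> [-383, -41, 67, 418, -257, 211, 220] -> [67, 418, 211, 220] -> [70, 421, 214, 223] -> 4
  [-30, 47, 4, 10, -28, -45] -> [270, -423, -36, -90, 252, 405] -> [274, -419, -32, -86, 256, 409] -> [409, 256, -86, -32, -419, 274] -> [409, 256, 274] -> [412, 259, 277] -> 3
  [38, -6, 6, 18, -42, -26] -> [-342, 54, -54, -162, 378, 234] -> [-338, 58, -50, -158, 382, 238] -> [238, 382, -158, -50, 58, -338] -> [238, 382, 58] -> [241, 385, 61] -> 3
  [-5, -26, 42, -45, 42, 39, -19, 23, 44] -> [45, 234, -378, 405, -378, -351, 171, -207, -396] -> [49, 238, -374, 409, -374, -347, 175, -203, -392] -> [-392, -203, 175, -347, -374, 409, -374, 238, 49] -> [175, 409, 238, 49] -> [178, 412, 241, 52] -> 4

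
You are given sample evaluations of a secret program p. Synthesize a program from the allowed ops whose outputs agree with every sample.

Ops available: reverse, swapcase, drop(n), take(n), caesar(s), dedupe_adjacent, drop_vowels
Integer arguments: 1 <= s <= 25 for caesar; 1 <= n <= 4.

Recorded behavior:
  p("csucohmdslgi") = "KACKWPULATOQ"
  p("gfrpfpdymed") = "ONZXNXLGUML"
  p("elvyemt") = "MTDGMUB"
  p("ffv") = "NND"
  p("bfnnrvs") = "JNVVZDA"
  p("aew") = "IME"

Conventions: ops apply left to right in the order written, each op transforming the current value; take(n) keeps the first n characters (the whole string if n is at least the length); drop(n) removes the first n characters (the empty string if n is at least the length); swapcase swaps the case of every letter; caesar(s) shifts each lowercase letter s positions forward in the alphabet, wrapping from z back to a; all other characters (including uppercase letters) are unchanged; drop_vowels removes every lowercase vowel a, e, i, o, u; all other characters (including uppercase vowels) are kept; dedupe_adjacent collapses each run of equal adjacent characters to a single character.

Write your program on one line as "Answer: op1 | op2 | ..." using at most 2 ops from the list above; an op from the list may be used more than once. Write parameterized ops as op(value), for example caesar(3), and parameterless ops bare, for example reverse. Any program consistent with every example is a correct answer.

caesar(8) | swapcase

Check, running the answer program on each example:
  "csucohmdslgi" -> "kackwpulatoq" -> "KACKWPULATOQ"
  "gfrpfpdymed" -> "onzxnxlguml" -> "ONZXNXLGUML"
  "elvyemt" -> "mtdgmub" -> "MTDGMUB"
  "ffv" -> "nnd" -> "NND"
  "bfnnrvs" -> "jnvvzda" -> "JNVVZDA"
  "aew" -> "ime" -> "IME"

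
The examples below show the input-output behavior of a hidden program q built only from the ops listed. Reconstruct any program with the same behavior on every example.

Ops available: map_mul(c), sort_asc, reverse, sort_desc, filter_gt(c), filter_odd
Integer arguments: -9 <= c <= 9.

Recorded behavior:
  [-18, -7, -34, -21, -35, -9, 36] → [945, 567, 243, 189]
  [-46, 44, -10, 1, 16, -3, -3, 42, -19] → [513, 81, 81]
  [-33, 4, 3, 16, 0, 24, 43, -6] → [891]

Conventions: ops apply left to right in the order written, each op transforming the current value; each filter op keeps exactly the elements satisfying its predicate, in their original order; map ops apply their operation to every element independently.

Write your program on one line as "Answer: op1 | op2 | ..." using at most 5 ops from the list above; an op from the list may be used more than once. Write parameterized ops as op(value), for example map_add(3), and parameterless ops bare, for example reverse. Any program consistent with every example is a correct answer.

map_mul(-3) | filter_gt(-1) | filter_odd | sort_desc | map_mul(9)

Check, running the answer program on each example:
  [-18, -7, -34, -21, -35, -9, 36] -> [54, 21, 102, 63, 105, 27, -108] -> [54, 21, 102, 63, 105, 27] -> [21, 63, 105, 27] -> [105, 63, 27, 21] -> [945, 567, 243, 189]
  [-46, 44, -10, 1, 16, -3, -3, 42, -19] -> [138, -132, 30, -3, -48, 9, 9, -126, 57] -> [138, 30, 9, 9, 57] -> [9, 9, 57] -> [57, 9, 9] -> [513, 81, 81]
  [-33, 4, 3, 16, 0, 24, 43, -6] -> [99, -12, -9, -48, 0, -72, -129, 18] -> [99, 0, 18] -> [99] -> [99] -> [891]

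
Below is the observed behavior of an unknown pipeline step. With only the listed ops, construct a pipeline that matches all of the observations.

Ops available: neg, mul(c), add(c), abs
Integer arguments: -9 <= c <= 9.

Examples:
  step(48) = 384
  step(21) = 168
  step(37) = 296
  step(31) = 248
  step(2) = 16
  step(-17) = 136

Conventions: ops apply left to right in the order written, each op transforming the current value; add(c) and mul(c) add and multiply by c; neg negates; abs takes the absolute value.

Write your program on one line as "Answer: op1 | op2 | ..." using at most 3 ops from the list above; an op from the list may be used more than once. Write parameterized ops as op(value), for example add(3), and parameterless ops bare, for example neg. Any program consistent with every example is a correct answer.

mul(-8) | abs

Check, running the answer program on each example:
  48 -> -384 -> 384
  21 -> -168 -> 168
  37 -> -296 -> 296
  31 -> -248 -> 248
  2 -> -16 -> 16
  -17 -> 136 -> 136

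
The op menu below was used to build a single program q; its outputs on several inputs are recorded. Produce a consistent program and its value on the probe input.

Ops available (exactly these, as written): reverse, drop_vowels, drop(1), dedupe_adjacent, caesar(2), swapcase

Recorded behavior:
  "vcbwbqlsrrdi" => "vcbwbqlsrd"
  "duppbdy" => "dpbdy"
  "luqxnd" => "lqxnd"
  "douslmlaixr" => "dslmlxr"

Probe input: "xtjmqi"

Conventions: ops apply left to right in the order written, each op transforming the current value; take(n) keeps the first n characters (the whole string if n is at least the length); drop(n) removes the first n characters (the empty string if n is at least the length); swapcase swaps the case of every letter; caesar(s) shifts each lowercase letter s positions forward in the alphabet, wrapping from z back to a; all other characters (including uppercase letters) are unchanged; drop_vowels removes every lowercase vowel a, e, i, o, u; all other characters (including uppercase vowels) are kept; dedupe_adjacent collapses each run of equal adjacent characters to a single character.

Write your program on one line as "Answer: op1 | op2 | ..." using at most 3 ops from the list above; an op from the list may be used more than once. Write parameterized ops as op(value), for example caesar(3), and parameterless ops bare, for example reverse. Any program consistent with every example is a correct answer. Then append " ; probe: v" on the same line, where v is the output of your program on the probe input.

drop_vowels | dedupe_adjacent ; probe: "xtjmq"

Check, running the answer program on each example:
  "vcbwbqlsrrdi" -> "vcbwbqlsrrd" -> "vcbwbqlsrd"
  "duppbdy" -> "dppbdy" -> "dpbdy"
  "luqxnd" -> "lqxnd" -> "lqxnd"
  "douslmlaixr" -> "dslmlxr" -> "dslmlxr"
  probe: "xtjmqi" -> "xtjmq" -> "xtjmq"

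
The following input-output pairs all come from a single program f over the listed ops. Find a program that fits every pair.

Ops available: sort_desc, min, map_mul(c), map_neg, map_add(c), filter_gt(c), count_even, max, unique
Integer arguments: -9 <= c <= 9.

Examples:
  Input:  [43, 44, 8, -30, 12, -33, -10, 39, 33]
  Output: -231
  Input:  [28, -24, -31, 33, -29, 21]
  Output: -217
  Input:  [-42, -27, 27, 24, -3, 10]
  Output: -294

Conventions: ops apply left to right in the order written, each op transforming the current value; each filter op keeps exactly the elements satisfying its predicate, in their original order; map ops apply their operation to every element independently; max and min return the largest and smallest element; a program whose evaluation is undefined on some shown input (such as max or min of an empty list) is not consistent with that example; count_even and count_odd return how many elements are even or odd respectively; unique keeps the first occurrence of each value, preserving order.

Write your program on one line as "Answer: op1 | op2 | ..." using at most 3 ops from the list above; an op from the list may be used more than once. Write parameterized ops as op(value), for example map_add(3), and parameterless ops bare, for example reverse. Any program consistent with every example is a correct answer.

map_neg | map_mul(-7) | min

Check, running the answer program on each example:
  [43, 44, 8, -30, 12, -33, -10, 39, 33] -> [-43, -44, -8, 30, -12, 33, 10, -39, -33] -> [301, 308, 56, -210, 84, -231, -70, 273, 231] -> -231
  [28, -24, -31, 33, -29, 21] -> [-28, 24, 31, -33, 29, -21] -> [196, -168, -217, 231, -203, 147] -> -217
  [-42, -27, 27, 24, -3, 10] -> [42, 27, -27, -24, 3, -10] -> [-294, -189, 189, 168, -21, 70] -> -294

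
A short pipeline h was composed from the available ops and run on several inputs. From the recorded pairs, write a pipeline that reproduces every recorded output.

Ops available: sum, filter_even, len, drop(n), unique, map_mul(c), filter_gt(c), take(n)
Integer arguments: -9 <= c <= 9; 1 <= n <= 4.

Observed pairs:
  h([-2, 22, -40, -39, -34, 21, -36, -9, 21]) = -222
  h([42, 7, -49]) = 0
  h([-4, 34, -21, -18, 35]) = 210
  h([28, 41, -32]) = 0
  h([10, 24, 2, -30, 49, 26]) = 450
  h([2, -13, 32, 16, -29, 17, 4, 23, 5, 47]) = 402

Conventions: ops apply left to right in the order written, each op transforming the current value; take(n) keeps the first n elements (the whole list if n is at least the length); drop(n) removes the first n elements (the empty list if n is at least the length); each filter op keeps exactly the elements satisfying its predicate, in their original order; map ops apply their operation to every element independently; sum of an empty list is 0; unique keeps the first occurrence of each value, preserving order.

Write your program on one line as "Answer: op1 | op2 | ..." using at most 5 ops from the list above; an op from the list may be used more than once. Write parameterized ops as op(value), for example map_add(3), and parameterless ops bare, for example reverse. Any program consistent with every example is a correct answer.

map_mul(2) | drop(2) | map_mul(3) | drop(2) | sum

Check, running the answer program on each example:
  [-2, 22, -40, -39, -34, 21, -36, -9, 21] -> [-4, 44, -80, -78, -68, 42, -72, -18, 42] -> [-80, -78, -68, 42, -72, -18, 42] -> [-240, -234, -204, 126, -216, -54, 126] -> [-204, 126, -216, -54, 126] -> -222
  [42, 7, -49] -> [84, 14, -98] -> [-98] -> [-294] -> [] -> 0
  [-4, 34, -21, -18, 35] -> [-8, 68, -42, -36, 70] -> [-42, -36, 70] -> [-126, -108, 210] -> [210] -> 210
  [28, 41, -32] -> [56, 82, -64] -> [-64] -> [-192] -> [] -> 0
  [10, 24, 2, -30, 49, 26] -> [20, 48, 4, -60, 98, 52] -> [4, -60, 98, 52] -> [12, -180, 294, 156] -> [294, 156] -> 450
  [2, -13, 32, 16, -29, 17, 4, 23, 5, 47] -> [4, -26, 64, 32, -58, 34, 8, 46, 10, 94] -> [64, 32, -58, 34, 8, 46, 10, 94] -> [192, 96, -174, 102, 24, 138, 30, 282] -> [-174, 102, 24, 138, 30, 282] -> 402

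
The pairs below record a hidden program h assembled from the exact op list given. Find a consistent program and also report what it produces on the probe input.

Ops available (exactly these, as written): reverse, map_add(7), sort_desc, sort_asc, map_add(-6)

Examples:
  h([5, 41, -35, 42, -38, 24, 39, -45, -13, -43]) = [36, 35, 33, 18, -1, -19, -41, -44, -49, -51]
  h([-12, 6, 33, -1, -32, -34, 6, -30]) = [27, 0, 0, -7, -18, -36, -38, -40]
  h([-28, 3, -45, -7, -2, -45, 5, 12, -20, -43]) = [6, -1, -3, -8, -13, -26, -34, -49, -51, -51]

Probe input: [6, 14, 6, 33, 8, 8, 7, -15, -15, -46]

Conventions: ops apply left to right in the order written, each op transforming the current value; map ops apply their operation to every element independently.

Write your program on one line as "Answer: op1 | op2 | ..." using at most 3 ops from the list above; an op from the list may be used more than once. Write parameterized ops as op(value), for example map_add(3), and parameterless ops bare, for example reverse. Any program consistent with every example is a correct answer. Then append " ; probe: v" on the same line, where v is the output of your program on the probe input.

sort_asc | map_add(-6) | sort_desc ; probe: [27, 8, 2, 2, 1, 0, 0, -21, -21, -52]

Check, running the answer program on each example:
  [5, 41, -35, 42, -38, 24, 39, -45, -13, -43] -> [-45, -43, -38, -35, -13, 5, 24, 39, 41, 42] -> [-51, -49, -44, -41, -19, -1, 18, 33, 35, 36] -> [36, 35, 33, 18, -1, -19, -41, -44, -49, -51]
  [-12, 6, 33, -1, -32, -34, 6, -30] -> [-34, -32, -30, -12, -1, 6, 6, 33] -> [-40, -38, -36, -18, -7, 0, 0, 27] -> [27, 0, 0, -7, -18, -36, -38, -40]
  [-28, 3, -45, -7, -2, -45, 5, 12, -20, -43] -> [-45, -45, -43, -28, -20, -7, -2, 3, 5, 12] -> [-51, -51, -49, -34, -26, -13, -8, -3, -1, 6] -> [6, -1, -3, -8, -13, -26, -34, -49, -51, -51]
  probe: [6, 14, 6, 33, 8, 8, 7, -15, -15, -46] -> [-46, -15, -15, 6, 6, 7, 8, 8, 14, 33] -> [-52, -21, -21, 0, 0, 1, 2, 2, 8, 27] -> [27, 8, 2, 2, 1, 0, 0, -21, -21, -52]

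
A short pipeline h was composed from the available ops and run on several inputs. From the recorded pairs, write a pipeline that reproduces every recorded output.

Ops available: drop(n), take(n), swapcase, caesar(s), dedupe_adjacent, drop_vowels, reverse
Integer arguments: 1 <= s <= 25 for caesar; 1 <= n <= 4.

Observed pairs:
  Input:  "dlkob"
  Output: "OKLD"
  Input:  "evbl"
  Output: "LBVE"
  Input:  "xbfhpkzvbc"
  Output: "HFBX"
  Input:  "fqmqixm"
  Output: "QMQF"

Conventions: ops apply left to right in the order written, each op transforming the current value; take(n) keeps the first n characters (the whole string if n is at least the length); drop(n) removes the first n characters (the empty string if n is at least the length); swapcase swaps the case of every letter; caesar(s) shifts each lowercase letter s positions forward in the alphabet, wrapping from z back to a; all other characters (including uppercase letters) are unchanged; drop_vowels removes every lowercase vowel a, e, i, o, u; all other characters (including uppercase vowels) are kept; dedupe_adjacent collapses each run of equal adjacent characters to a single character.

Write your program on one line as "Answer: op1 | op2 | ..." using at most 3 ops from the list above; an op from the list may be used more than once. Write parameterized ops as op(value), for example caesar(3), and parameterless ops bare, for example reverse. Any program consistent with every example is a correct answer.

take(4) | reverse | swapcase

Check, running the answer program on each example:
  "dlkob" -> "dlko" -> "okld" -> "OKLD"
  "evbl" -> "evbl" -> "lbve" -> "LBVE"
  "xbfhpkzvbc" -> "xbfh" -> "hfbx" -> "HFBX"
  "fqmqixm" -> "fqmq" -> "qmqf" -> "QMQF"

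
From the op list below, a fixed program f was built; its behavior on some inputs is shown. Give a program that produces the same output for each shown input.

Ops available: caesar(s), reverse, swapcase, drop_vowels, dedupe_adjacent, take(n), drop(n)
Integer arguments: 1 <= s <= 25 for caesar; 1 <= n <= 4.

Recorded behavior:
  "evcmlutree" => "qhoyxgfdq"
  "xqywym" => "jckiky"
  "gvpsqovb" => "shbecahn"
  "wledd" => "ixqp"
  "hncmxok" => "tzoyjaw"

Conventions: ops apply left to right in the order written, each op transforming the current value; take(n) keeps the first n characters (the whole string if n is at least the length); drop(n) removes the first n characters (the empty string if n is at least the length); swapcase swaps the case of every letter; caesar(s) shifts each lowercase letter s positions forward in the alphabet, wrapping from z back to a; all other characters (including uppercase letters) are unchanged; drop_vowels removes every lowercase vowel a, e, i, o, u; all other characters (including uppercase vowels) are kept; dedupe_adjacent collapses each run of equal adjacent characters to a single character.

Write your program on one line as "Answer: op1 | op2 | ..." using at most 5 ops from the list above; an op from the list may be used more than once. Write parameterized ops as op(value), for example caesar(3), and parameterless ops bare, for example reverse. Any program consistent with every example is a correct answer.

caesar(1) | reverse | caesar(11) | dedupe_adjacent | reverse

Check, running the answer program on each example:
  "evcmlutree" -> "fwdnmvusff" -> "ffsuvmndwf" -> "qqdfgxyohq" -> "qdfgxyohq" -> "qhoyxgfdq"
  "xqywym" -> "yrzxzn" -> "nzxzry" -> "ykikcj" -> "ykikcj" -> "jckiky"
  "gvpsqovb" -> "hwqtrpwc" -> "cwprtqwh" -> "nhacebhs" -> "nhacebhs" -> "shbecahn"
  "wledd" -> "xmfee" -> "eefmx" -> "ppqxi" -> "pqxi" -> "ixqp"
  "hncmxok" -> "iodnypl" -> "lpyndoi" -> "wajyozt" -> "wajyozt" -> "tzoyjaw"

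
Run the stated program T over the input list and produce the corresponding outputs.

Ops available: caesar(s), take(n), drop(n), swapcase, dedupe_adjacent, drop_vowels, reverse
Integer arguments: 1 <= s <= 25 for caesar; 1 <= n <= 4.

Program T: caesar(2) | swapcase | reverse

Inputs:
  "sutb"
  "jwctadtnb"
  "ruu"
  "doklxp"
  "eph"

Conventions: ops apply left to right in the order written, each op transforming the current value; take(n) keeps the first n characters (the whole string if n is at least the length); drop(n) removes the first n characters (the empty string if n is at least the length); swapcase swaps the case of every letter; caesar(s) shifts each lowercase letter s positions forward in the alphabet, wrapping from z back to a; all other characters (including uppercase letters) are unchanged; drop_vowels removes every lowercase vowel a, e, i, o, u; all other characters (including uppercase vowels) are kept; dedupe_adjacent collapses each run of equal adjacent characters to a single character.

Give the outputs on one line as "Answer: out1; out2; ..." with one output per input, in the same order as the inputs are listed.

Execution, op by op:
  "sutb" -> "uwvd" -> "UWVD" -> "DVWU"
  "jwctadtnb" -> "lyevcfvpd" -> "LYEVCFVPD" -> "DPVFCVEYL"
  "ruu" -> "tww" -> "TWW" -> "WWT"
  "doklxp" -> "fqmnzr" -> "FQMNZR" -> "RZNMQF"
  "eph" -> "grj" -> "GRJ" -> "JRG"

"DVWU"; "DPVFCVEYL"; "WWT"; "RZNMQF"; "JRG"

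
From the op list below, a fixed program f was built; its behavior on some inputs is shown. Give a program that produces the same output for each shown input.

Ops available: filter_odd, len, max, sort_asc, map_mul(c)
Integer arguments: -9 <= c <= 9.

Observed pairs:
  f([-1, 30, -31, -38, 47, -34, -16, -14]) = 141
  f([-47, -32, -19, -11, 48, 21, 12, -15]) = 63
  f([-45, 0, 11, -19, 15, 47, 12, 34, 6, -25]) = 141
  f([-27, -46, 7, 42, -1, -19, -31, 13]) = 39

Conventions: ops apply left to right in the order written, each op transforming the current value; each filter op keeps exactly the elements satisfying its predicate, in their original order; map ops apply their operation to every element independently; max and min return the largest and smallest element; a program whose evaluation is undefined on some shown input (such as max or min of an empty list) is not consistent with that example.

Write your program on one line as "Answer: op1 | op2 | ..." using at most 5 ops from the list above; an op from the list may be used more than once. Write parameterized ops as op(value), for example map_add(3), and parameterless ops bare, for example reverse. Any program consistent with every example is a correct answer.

sort_asc | filter_odd | map_mul(3) | max

Check, running the answer program on each example:
  [-1, 30, -31, -38, 47, -34, -16, -14] -> [-38, -34, -31, -16, -14, -1, 30, 47] -> [-31, -1, 47] -> [-93, -3, 141] -> 141
  [-47, -32, -19, -11, 48, 21, 12, -15] -> [-47, -32, -19, -15, -11, 12, 21, 48] -> [-47, -19, -15, -11, 21] -> [-141, -57, -45, -33, 63] -> 63
  [-45, 0, 11, -19, 15, 47, 12, 34, 6, -25] -> [-45, -25, -19, 0, 6, 11, 12, 15, 34, 47] -> [-45, -25, -19, 11, 15, 47] -> [-135, -75, -57, 33, 45, 141] -> 141
  [-27, -46, 7, 42, -1, -19, -31, 13] -> [-46, -31, -27, -19, -1, 7, 13, 42] -> [-31, -27, -19, -1, 7, 13] -> [-93, -81, -57, -3, 21, 39] -> 39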